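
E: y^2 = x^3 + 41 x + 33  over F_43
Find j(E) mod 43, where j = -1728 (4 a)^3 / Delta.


Delta = -16(4 a^3 + 27 b^2) mod 43 = 11
-1728 * (4 a)^3 = -1728 * (4*41)^3 mod 43 = 11
j = 11 * 11^(-1) mod 43 = 1

j = 1 (mod 43)


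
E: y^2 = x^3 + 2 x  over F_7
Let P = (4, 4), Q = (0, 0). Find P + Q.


P != Q, so use the chord formula.
s = (y2 - y1) / (x2 - x1) = (3) / (3) mod 7 = 1
x3 = s^2 - x1 - x2 mod 7 = 1^2 - 4 - 0 = 4
y3 = s (x1 - x3) - y1 mod 7 = 1 * (4 - 4) - 4 = 3

P + Q = (4, 3)


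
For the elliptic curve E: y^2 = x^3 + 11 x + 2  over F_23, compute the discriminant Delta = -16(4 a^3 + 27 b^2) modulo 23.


4 a^3 + 27 b^2 = 4*11^3 + 27*2^2 = 5324 + 108 = 5432
Delta = -16 * (5432) = -86912
Delta mod 23 = 5

Delta = 5 (mod 23)


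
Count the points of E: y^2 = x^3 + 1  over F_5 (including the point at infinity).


For each x in F_5, count y with y^2 = x^3 + 0 x + 1 mod 5:
  x = 0: RHS = 1, y in [1, 4]  -> 2 point(s)
  x = 2: RHS = 4, y in [2, 3]  -> 2 point(s)
  x = 4: RHS = 0, y in [0]  -> 1 point(s)
Affine points: 5. Add the point at infinity: total = 6.

#E(F_5) = 6


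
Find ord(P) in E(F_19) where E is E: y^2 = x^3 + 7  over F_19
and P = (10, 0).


Compute successive multiples of P until we hit O:
  1P = (10, 0)
  2P = O

ord(P) = 2


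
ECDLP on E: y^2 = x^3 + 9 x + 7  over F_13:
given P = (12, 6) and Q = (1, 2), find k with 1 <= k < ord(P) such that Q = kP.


Enumerate multiples of P until we hit Q = (1, 2):
  1P = (12, 6)
  2P = (3, 3)
  3P = (1, 2)
Match found at i = 3.

k = 3


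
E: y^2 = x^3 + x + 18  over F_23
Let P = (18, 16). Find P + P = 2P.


Doubling: s = (3 x1^2 + a) / (2 y1)
s = (3*18^2 + 1) / (2*16) mod 23 = 11
x3 = s^2 - 2 x1 mod 23 = 11^2 - 2*18 = 16
y3 = s (x1 - x3) - y1 mod 23 = 11 * (18 - 16) - 16 = 6

2P = (16, 6)


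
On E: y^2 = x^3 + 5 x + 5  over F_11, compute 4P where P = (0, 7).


k = 4 = 100_2 (binary, LSB first: 001)
Double-and-add from P = (0, 7):
  bit 0 = 0: acc unchanged = O
  bit 1 = 0: acc unchanged = O
  bit 2 = 1: acc = O + (4, 10) = (4, 10)

4P = (4, 10)


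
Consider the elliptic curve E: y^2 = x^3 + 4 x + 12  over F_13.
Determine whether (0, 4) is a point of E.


Check whether y^2 = x^3 + 4 x + 12 (mod 13) for (x, y) = (0, 4).
LHS: y^2 = 4^2 mod 13 = 3
RHS: x^3 + 4 x + 12 = 0^3 + 4*0 + 12 mod 13 = 12
LHS != RHS

No, not on the curve


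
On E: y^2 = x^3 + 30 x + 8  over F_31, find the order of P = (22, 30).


Compute successive multiples of P until we hit O:
  1P = (22, 30)
  2P = (27, 17)
  3P = (21, 17)
  4P = (2, 13)
  5P = (14, 14)
  6P = (30, 16)
  7P = (15, 12)
  8P = (12, 9)
  ... (continuing to 36P)
  36P = O

ord(P) = 36


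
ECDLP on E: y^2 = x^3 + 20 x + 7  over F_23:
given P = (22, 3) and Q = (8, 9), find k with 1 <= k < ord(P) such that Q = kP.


Enumerate multiples of P until we hit Q = (8, 9):
  1P = (22, 3)
  2P = (2, 20)
  3P = (3, 5)
  4P = (4, 6)
  5P = (13, 7)
  6P = (20, 14)
  7P = (17, 4)
  8P = (19, 1)
  9P = (8, 14)
  10P = (5, 5)
  11P = (14, 15)
  12P = (18, 14)
  13P = (15, 18)
  14P = (15, 5)
  15P = (18, 9)
  16P = (14, 8)
  17P = (5, 18)
  18P = (8, 9)
Match found at i = 18.

k = 18


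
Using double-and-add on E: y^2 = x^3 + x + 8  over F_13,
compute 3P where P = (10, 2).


k = 3 = 11_2 (binary, LSB first: 11)
Double-and-add from P = (10, 2):
  bit 0 = 1: acc = O + (10, 2) = (10, 2)
  bit 1 = 1: acc = (10, 2) + (3, 8) = (1, 7)

3P = (1, 7)


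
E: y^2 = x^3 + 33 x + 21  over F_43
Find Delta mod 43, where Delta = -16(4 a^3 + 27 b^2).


4 a^3 + 27 b^2 = 4*33^3 + 27*21^2 = 143748 + 11907 = 155655
Delta = -16 * (155655) = -2490480
Delta mod 43 = 37

Delta = 37 (mod 43)


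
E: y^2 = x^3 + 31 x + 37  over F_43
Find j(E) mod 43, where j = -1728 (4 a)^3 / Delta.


Delta = -16(4 a^3 + 27 b^2) mod 43 = 10
-1728 * (4 a)^3 = -1728 * (4*31)^3 mod 43 = 11
j = 11 * 10^(-1) mod 43 = 14

j = 14 (mod 43)


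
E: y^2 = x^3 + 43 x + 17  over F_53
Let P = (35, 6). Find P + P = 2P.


Doubling: s = (3 x1^2 + a) / (2 y1)
s = (3*35^2 + 43) / (2*6) mod 53 = 36
x3 = s^2 - 2 x1 mod 53 = 36^2 - 2*35 = 7
y3 = s (x1 - x3) - y1 mod 53 = 36 * (35 - 7) - 6 = 48

2P = (7, 48)


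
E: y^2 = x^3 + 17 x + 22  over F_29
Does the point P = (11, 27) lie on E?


Check whether y^2 = x^3 + 17 x + 22 (mod 29) for (x, y) = (11, 27).
LHS: y^2 = 27^2 mod 29 = 4
RHS: x^3 + 17 x + 22 = 11^3 + 17*11 + 22 mod 29 = 3
LHS != RHS

No, not on the curve


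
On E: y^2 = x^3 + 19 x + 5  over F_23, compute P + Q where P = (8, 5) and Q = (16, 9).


P != Q, so use the chord formula.
s = (y2 - y1) / (x2 - x1) = (4) / (8) mod 23 = 12
x3 = s^2 - x1 - x2 mod 23 = 12^2 - 8 - 16 = 5
y3 = s (x1 - x3) - y1 mod 23 = 12 * (8 - 5) - 5 = 8

P + Q = (5, 8)


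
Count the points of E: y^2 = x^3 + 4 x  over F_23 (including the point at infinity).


For each x in F_23, count y with y^2 = x^3 + 4 x + 0 mod 23:
  x = 0: RHS = 0, y in [0]  -> 1 point(s)
  x = 2: RHS = 16, y in [4, 19]  -> 2 point(s)
  x = 3: RHS = 16, y in [4, 19]  -> 2 point(s)
  x = 7: RHS = 3, y in [7, 16]  -> 2 point(s)
  x = 9: RHS = 6, y in [11, 12]  -> 2 point(s)
  x = 11: RHS = 18, y in [8, 15]  -> 2 point(s)
  x = 13: RHS = 18, y in [8, 15]  -> 2 point(s)
  x = 15: RHS = 8, y in [10, 13]  -> 2 point(s)
  x = 17: RHS = 13, y in [6, 17]  -> 2 point(s)
  x = 18: RHS = 16, y in [4, 19]  -> 2 point(s)
  x = 19: RHS = 12, y in [9, 14]  -> 2 point(s)
  x = 22: RHS = 18, y in [8, 15]  -> 2 point(s)
Affine points: 23. Add the point at infinity: total = 24.

#E(F_23) = 24


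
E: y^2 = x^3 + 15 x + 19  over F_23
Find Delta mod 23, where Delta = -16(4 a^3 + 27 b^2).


4 a^3 + 27 b^2 = 4*15^3 + 27*19^2 = 13500 + 9747 = 23247
Delta = -16 * (23247) = -371952
Delta mod 23 = 4

Delta = 4 (mod 23)


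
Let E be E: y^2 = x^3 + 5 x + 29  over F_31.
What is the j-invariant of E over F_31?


Delta = -16(4 a^3 + 27 b^2) mod 31 = 6
-1728 * (4 a)^3 = -1728 * (4*5)^3 mod 31 = 16
j = 16 * 6^(-1) mod 31 = 13

j = 13 (mod 31)


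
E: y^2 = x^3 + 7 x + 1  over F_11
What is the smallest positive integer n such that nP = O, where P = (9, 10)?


Compute successive multiples of P until we hit O:
  1P = (9, 10)
  2P = (9, 1)
  3P = O

ord(P) = 3


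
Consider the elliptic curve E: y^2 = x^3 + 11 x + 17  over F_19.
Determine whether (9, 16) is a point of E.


Check whether y^2 = x^3 + 11 x + 17 (mod 19) for (x, y) = (9, 16).
LHS: y^2 = 16^2 mod 19 = 9
RHS: x^3 + 11 x + 17 = 9^3 + 11*9 + 17 mod 19 = 9
LHS = RHS

Yes, on the curve


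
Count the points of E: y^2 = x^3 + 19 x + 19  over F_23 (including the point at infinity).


For each x in F_23, count y with y^2 = x^3 + 19 x + 19 mod 23:
  x = 1: RHS = 16, y in [4, 19]  -> 2 point(s)
  x = 5: RHS = 9, y in [3, 20]  -> 2 point(s)
  x = 6: RHS = 4, y in [2, 21]  -> 2 point(s)
  x = 7: RHS = 12, y in [9, 14]  -> 2 point(s)
  x = 8: RHS = 16, y in [4, 19]  -> 2 point(s)
  x = 10: RHS = 13, y in [6, 17]  -> 2 point(s)
  x = 11: RHS = 18, y in [8, 15]  -> 2 point(s)
  x = 13: RHS = 2, y in [5, 18]  -> 2 point(s)
  x = 14: RHS = 16, y in [4, 19]  -> 2 point(s)
  x = 16: RHS = 3, y in [7, 16]  -> 2 point(s)
  x = 18: RHS = 6, y in [11, 12]  -> 2 point(s)
  x = 20: RHS = 4, y in [2, 21]  -> 2 point(s)
Affine points: 24. Add the point at infinity: total = 25.

#E(F_23) = 25


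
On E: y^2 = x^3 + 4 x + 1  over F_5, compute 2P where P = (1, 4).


Doubling: s = (3 x1^2 + a) / (2 y1)
s = (3*1^2 + 4) / (2*4) mod 5 = 4
x3 = s^2 - 2 x1 mod 5 = 4^2 - 2*1 = 4
y3 = s (x1 - x3) - y1 mod 5 = 4 * (1 - 4) - 4 = 4

2P = (4, 4)


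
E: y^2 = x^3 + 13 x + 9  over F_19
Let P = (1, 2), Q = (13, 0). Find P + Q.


P != Q, so use the chord formula.
s = (y2 - y1) / (x2 - x1) = (17) / (12) mod 19 = 3
x3 = s^2 - x1 - x2 mod 19 = 3^2 - 1 - 13 = 14
y3 = s (x1 - x3) - y1 mod 19 = 3 * (1 - 14) - 2 = 16

P + Q = (14, 16)


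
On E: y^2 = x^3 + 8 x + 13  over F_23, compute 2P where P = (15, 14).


k = 2 = 10_2 (binary, LSB first: 01)
Double-and-add from P = (15, 14):
  bit 0 = 0: acc unchanged = O
  bit 1 = 1: acc = O + (6, 1) = (6, 1)

2P = (6, 1)


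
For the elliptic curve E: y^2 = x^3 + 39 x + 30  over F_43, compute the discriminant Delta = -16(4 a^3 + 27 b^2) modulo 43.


4 a^3 + 27 b^2 = 4*39^3 + 27*30^2 = 237276 + 24300 = 261576
Delta = -16 * (261576) = -4185216
Delta mod 43 = 17

Delta = 17 (mod 43)


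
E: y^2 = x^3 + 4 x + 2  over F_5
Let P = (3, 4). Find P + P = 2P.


Doubling: s = (3 x1^2 + a) / (2 y1)
s = (3*3^2 + 4) / (2*4) mod 5 = 2
x3 = s^2 - 2 x1 mod 5 = 2^2 - 2*3 = 3
y3 = s (x1 - x3) - y1 mod 5 = 2 * (3 - 3) - 4 = 1

2P = (3, 1)


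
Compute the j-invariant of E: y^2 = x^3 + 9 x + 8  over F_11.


Delta = -16(4 a^3 + 27 b^2) mod 11 = 1
-1728 * (4 a)^3 = -1728 * (4*9)^3 mod 11 = 6
j = 6 * 1^(-1) mod 11 = 6

j = 6 (mod 11)


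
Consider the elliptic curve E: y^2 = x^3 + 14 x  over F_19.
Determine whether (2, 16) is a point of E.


Check whether y^2 = x^3 + 14 x + 0 (mod 19) for (x, y) = (2, 16).
LHS: y^2 = 16^2 mod 19 = 9
RHS: x^3 + 14 x + 0 = 2^3 + 14*2 + 0 mod 19 = 17
LHS != RHS

No, not on the curve


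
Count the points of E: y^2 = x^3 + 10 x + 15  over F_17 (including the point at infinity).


For each x in F_17, count y with y^2 = x^3 + 10 x + 15 mod 17:
  x = 0: RHS = 15, y in [7, 10]  -> 2 point(s)
  x = 1: RHS = 9, y in [3, 14]  -> 2 point(s)
  x = 2: RHS = 9, y in [3, 14]  -> 2 point(s)
  x = 3: RHS = 4, y in [2, 15]  -> 2 point(s)
  x = 4: RHS = 0, y in [0]  -> 1 point(s)
  x = 6: RHS = 2, y in [6, 11]  -> 2 point(s)
  x = 9: RHS = 1, y in [1, 16]  -> 2 point(s)
  x = 13: RHS = 13, y in [8, 9]  -> 2 point(s)
  x = 14: RHS = 9, y in [3, 14]  -> 2 point(s)
  x = 15: RHS = 4, y in [2, 15]  -> 2 point(s)
  x = 16: RHS = 4, y in [2, 15]  -> 2 point(s)
Affine points: 21. Add the point at infinity: total = 22.

#E(F_17) = 22


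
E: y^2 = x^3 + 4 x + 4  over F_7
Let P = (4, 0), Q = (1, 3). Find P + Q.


P != Q, so use the chord formula.
s = (y2 - y1) / (x2 - x1) = (3) / (4) mod 7 = 6
x3 = s^2 - x1 - x2 mod 7 = 6^2 - 4 - 1 = 3
y3 = s (x1 - x3) - y1 mod 7 = 6 * (4 - 3) - 0 = 6

P + Q = (3, 6)


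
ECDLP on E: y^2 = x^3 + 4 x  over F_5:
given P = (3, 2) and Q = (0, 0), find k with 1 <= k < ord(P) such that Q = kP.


Enumerate multiples of P until we hit Q = (0, 0):
  1P = (3, 2)
  2P = (0, 0)
Match found at i = 2.

k = 2


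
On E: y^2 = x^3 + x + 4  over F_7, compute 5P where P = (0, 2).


k = 5 = 101_2 (binary, LSB first: 101)
Double-and-add from P = (0, 2):
  bit 0 = 1: acc = O + (0, 2) = (0, 2)
  bit 1 = 0: acc unchanged = (0, 2)
  bit 2 = 1: acc = (0, 2) + (6, 3) = (2, 0)

5P = (2, 0)


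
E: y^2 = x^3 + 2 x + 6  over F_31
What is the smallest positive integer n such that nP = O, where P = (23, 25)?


Compute successive multiples of P until we hit O:
  1P = (23, 25)
  2P = (13, 20)
  3P = (3, 16)
  4P = (9, 3)
  5P = (4, 27)
  6P = (29, 5)
  7P = (28, 2)
  8P = (21, 3)
  ... (continuing to 27P)
  27P = O

ord(P) = 27


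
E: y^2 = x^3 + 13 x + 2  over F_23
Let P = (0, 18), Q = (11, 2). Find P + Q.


P != Q, so use the chord formula.
s = (y2 - y1) / (x2 - x1) = (7) / (11) mod 23 = 9
x3 = s^2 - x1 - x2 mod 23 = 9^2 - 0 - 11 = 1
y3 = s (x1 - x3) - y1 mod 23 = 9 * (0 - 1) - 18 = 19

P + Q = (1, 19)


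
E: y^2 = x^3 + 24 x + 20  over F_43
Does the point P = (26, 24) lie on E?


Check whether y^2 = x^3 + 24 x + 20 (mod 43) for (x, y) = (26, 24).
LHS: y^2 = 24^2 mod 43 = 17
RHS: x^3 + 24 x + 20 = 26^3 + 24*26 + 20 mod 43 = 31
LHS != RHS

No, not on the curve


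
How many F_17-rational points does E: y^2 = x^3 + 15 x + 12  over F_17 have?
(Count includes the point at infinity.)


For each x in F_17, count y with y^2 = x^3 + 15 x + 12 mod 17:
  x = 2: RHS = 16, y in [4, 13]  -> 2 point(s)
  x = 3: RHS = 16, y in [4, 13]  -> 2 point(s)
  x = 4: RHS = 0, y in [0]  -> 1 point(s)
  x = 5: RHS = 8, y in [5, 12]  -> 2 point(s)
  x = 7: RHS = 1, y in [1, 16]  -> 2 point(s)
  x = 8: RHS = 15, y in [7, 10]  -> 2 point(s)
  x = 9: RHS = 9, y in [3, 14]  -> 2 point(s)
  x = 12: RHS = 16, y in [4, 13]  -> 2 point(s)
  x = 14: RHS = 8, y in [5, 12]  -> 2 point(s)
  x = 15: RHS = 8, y in [5, 12]  -> 2 point(s)
  x = 16: RHS = 13, y in [8, 9]  -> 2 point(s)
Affine points: 21. Add the point at infinity: total = 22.

#E(F_17) = 22


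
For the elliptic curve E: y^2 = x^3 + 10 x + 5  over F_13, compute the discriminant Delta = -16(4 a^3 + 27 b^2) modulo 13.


4 a^3 + 27 b^2 = 4*10^3 + 27*5^2 = 4000 + 675 = 4675
Delta = -16 * (4675) = -74800
Delta mod 13 = 2

Delta = 2 (mod 13)


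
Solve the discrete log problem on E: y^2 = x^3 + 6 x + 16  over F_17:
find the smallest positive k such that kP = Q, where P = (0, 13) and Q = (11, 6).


Enumerate multiples of P until we hit Q = (11, 6):
  1P = (0, 13)
  2P = (8, 10)
  3P = (11, 6)
Match found at i = 3.

k = 3


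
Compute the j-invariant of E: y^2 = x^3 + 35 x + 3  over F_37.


Delta = -16(4 a^3 + 27 b^2) mod 37 = 28
-1728 * (4 a)^3 = -1728 * (4*35)^3 mod 37 = 29
j = 29 * 28^(-1) mod 37 = 5

j = 5 (mod 37)


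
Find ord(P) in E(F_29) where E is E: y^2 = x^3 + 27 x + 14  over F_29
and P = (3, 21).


Compute successive multiples of P until we hit O:
  1P = (3, 21)
  2P = (14, 27)
  3P = (25, 25)
  4P = (25, 4)
  5P = (14, 2)
  6P = (3, 8)
  7P = O

ord(P) = 7


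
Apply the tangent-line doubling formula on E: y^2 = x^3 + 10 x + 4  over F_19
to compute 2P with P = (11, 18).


Doubling: s = (3 x1^2 + a) / (2 y1)
s = (3*11^2 + 10) / (2*18) mod 19 = 13
x3 = s^2 - 2 x1 mod 19 = 13^2 - 2*11 = 14
y3 = s (x1 - x3) - y1 mod 19 = 13 * (11 - 14) - 18 = 0

2P = (14, 0)


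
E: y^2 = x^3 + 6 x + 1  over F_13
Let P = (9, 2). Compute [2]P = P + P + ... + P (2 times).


k = 2 = 10_2 (binary, LSB first: 01)
Double-and-add from P = (9, 2):
  bit 0 = 0: acc unchanged = O
  bit 1 = 1: acc = O + (5, 0) = (5, 0)

2P = (5, 0)


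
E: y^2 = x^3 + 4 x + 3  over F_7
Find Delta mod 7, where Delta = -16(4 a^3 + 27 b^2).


4 a^3 + 27 b^2 = 4*4^3 + 27*3^2 = 256 + 243 = 499
Delta = -16 * (499) = -7984
Delta mod 7 = 3

Delta = 3 (mod 7)


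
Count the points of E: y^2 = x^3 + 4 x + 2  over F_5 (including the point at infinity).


For each x in F_5, count y with y^2 = x^3 + 4 x + 2 mod 5:
  x = 3: RHS = 1, y in [1, 4]  -> 2 point(s)
Affine points: 2. Add the point at infinity: total = 3.

#E(F_5) = 3


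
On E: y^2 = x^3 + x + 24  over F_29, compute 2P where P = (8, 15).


Doubling: s = (3 x1^2 + a) / (2 y1)
s = (3*8^2 + 1) / (2*15) mod 29 = 19
x3 = s^2 - 2 x1 mod 29 = 19^2 - 2*8 = 26
y3 = s (x1 - x3) - y1 mod 29 = 19 * (8 - 26) - 15 = 20

2P = (26, 20)


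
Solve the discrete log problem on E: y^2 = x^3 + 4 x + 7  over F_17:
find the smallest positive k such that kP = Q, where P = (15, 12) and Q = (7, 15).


Enumerate multiples of P until we hit Q = (7, 15):
  1P = (15, 12)
  2P = (12, 7)
  3P = (6, 3)
  4P = (14, 6)
  5P = (7, 2)
  6P = (4, 6)
  7P = (16, 6)
  8P = (5, 13)
  9P = (5, 4)
  10P = (16, 11)
  11P = (4, 11)
  12P = (7, 15)
Match found at i = 12.

k = 12


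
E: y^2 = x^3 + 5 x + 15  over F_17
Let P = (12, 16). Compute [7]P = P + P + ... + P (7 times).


k = 7 = 111_2 (binary, LSB first: 111)
Double-and-add from P = (12, 16):
  bit 0 = 1: acc = O + (12, 16) = (12, 16)
  bit 1 = 1: acc = (12, 16) + (12, 1) = O
  bit 2 = 1: acc = O + (12, 16) = (12, 16)

7P = (12, 16)


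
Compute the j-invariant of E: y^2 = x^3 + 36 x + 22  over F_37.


Delta = -16(4 a^3 + 27 b^2) mod 37 = 26
-1728 * (4 a)^3 = -1728 * (4*36)^3 mod 37 = 36
j = 36 * 26^(-1) mod 37 = 27

j = 27 (mod 37)


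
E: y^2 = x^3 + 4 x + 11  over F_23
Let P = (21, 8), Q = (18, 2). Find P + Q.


P != Q, so use the chord formula.
s = (y2 - y1) / (x2 - x1) = (17) / (20) mod 23 = 2
x3 = s^2 - x1 - x2 mod 23 = 2^2 - 21 - 18 = 11
y3 = s (x1 - x3) - y1 mod 23 = 2 * (21 - 11) - 8 = 12

P + Q = (11, 12)


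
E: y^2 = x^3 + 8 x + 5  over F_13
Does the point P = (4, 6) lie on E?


Check whether y^2 = x^3 + 8 x + 5 (mod 13) for (x, y) = (4, 6).
LHS: y^2 = 6^2 mod 13 = 10
RHS: x^3 + 8 x + 5 = 4^3 + 8*4 + 5 mod 13 = 10
LHS = RHS

Yes, on the curve


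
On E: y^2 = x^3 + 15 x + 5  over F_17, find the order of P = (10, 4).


Compute successive multiples of P until we hit O:
  1P = (10, 4)
  2P = (15, 1)
  3P = (8, 5)
  4P = (12, 14)
  5P = (3, 14)
  6P = (5, 1)
  7P = (1, 15)
  8P = (14, 16)
  ... (continuing to 22P)
  22P = O

ord(P) = 22


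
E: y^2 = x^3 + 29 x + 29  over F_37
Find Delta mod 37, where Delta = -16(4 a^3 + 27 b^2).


4 a^3 + 27 b^2 = 4*29^3 + 27*29^2 = 97556 + 22707 = 120263
Delta = -16 * (120263) = -1924208
Delta mod 37 = 14

Delta = 14 (mod 37)


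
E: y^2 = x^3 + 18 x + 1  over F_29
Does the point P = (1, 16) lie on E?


Check whether y^2 = x^3 + 18 x + 1 (mod 29) for (x, y) = (1, 16).
LHS: y^2 = 16^2 mod 29 = 24
RHS: x^3 + 18 x + 1 = 1^3 + 18*1 + 1 mod 29 = 20
LHS != RHS

No, not on the curve


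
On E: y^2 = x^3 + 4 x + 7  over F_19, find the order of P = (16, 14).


Compute successive multiples of P until we hit O:
  1P = (16, 14)
  2P = (12, 4)
  3P = (2, 2)
  4P = (6, 0)
  5P = (2, 17)
  6P = (12, 15)
  7P = (16, 5)
  8P = O

ord(P) = 8


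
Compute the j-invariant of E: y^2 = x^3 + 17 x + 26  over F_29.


Delta = -16(4 a^3 + 27 b^2) mod 29 = 13
-1728 * (4 a)^3 = -1728 * (4*17)^3 mod 29 = 23
j = 23 * 13^(-1) mod 29 = 4

j = 4 (mod 29)


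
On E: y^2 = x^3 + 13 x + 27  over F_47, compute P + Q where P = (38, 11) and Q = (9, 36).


P != Q, so use the chord formula.
s = (y2 - y1) / (x2 - x1) = (25) / (18) mod 47 = 4
x3 = s^2 - x1 - x2 mod 47 = 4^2 - 38 - 9 = 16
y3 = s (x1 - x3) - y1 mod 47 = 4 * (38 - 16) - 11 = 30

P + Q = (16, 30)


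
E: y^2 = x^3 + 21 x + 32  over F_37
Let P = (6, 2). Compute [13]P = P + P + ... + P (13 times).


k = 13 = 1101_2 (binary, LSB first: 1011)
Double-and-add from P = (6, 2):
  bit 0 = 1: acc = O + (6, 2) = (6, 2)
  bit 1 = 0: acc unchanged = (6, 2)
  bit 2 = 1: acc = (6, 2) + (9, 5) = (23, 18)
  bit 3 = 1: acc = (23, 18) + (10, 13) = (14, 31)

13P = (14, 31)


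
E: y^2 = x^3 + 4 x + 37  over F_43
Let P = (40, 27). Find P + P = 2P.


Doubling: s = (3 x1^2 + a) / (2 y1)
s = (3*40^2 + 4) / (2*27) mod 43 = 38
x3 = s^2 - 2 x1 mod 43 = 38^2 - 2*40 = 31
y3 = s (x1 - x3) - y1 mod 43 = 38 * (40 - 31) - 27 = 14

2P = (31, 14)


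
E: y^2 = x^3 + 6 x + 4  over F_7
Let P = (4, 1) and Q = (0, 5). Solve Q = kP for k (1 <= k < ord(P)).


Enumerate multiples of P until we hit Q = (0, 5):
  1P = (4, 1)
  2P = (0, 2)
  3P = (0, 5)
Match found at i = 3.

k = 3


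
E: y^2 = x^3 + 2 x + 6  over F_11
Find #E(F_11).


For each x in F_11, count y with y^2 = x^3 + 2 x + 6 mod 11:
  x = 1: RHS = 9, y in [3, 8]  -> 2 point(s)
  x = 4: RHS = 1, y in [1, 10]  -> 2 point(s)
  x = 5: RHS = 9, y in [3, 8]  -> 2 point(s)
  x = 6: RHS = 3, y in [5, 6]  -> 2 point(s)
  x = 7: RHS = 0, y in [0]  -> 1 point(s)
  x = 9: RHS = 5, y in [4, 7]  -> 2 point(s)
  x = 10: RHS = 3, y in [5, 6]  -> 2 point(s)
Affine points: 13. Add the point at infinity: total = 14.

#E(F_11) = 14


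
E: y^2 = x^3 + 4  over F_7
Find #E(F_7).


For each x in F_7, count y with y^2 = x^3 + 0 x + 4 mod 7:
  x = 0: RHS = 4, y in [2, 5]  -> 2 point(s)
Affine points: 2. Add the point at infinity: total = 3.

#E(F_7) = 3


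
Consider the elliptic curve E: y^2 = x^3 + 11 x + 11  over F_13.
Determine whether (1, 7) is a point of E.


Check whether y^2 = x^3 + 11 x + 11 (mod 13) for (x, y) = (1, 7).
LHS: y^2 = 7^2 mod 13 = 10
RHS: x^3 + 11 x + 11 = 1^3 + 11*1 + 11 mod 13 = 10
LHS = RHS

Yes, on the curve


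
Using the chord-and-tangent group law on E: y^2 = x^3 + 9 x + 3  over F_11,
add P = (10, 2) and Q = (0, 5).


P != Q, so use the chord formula.
s = (y2 - y1) / (x2 - x1) = (3) / (1) mod 11 = 3
x3 = s^2 - x1 - x2 mod 11 = 3^2 - 10 - 0 = 10
y3 = s (x1 - x3) - y1 mod 11 = 3 * (10 - 10) - 2 = 9

P + Q = (10, 9)


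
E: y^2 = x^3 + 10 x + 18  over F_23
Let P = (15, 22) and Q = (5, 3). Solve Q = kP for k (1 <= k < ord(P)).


Enumerate multiples of P until we hit Q = (5, 3):
  1P = (15, 22)
  2P = (5, 3)
Match found at i = 2.

k = 2


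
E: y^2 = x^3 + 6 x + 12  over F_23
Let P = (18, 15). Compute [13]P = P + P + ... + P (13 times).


k = 13 = 1101_2 (binary, LSB first: 1011)
Double-and-add from P = (18, 15):
  bit 0 = 1: acc = O + (18, 15) = (18, 15)
  bit 1 = 0: acc unchanged = (18, 15)
  bit 2 = 1: acc = (18, 15) + (7, 12) = (11, 12)
  bit 3 = 1: acc = (11, 12) + (4, 10) = (17, 6)

13P = (17, 6)


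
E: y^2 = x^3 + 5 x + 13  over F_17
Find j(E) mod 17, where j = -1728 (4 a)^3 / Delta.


Delta = -16(4 a^3 + 27 b^2) mod 17 = 14
-1728 * (4 a)^3 = -1728 * (4*5)^3 mod 17 = 9
j = 9 * 14^(-1) mod 17 = 14

j = 14 (mod 17)


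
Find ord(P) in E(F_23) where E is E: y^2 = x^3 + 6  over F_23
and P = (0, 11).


Compute successive multiples of P until we hit O:
  1P = (0, 11)
  2P = (0, 12)
  3P = O

ord(P) = 3


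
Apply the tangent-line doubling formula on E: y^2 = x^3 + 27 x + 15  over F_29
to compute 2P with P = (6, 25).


Doubling: s = (3 x1^2 + a) / (2 y1)
s = (3*6^2 + 27) / (2*25) mod 29 = 23
x3 = s^2 - 2 x1 mod 29 = 23^2 - 2*6 = 24
y3 = s (x1 - x3) - y1 mod 29 = 23 * (6 - 24) - 25 = 25

2P = (24, 25)


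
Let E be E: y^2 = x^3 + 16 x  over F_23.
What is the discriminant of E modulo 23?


4 a^3 + 27 b^2 = 4*16^3 + 27*0^2 = 16384 + 0 = 16384
Delta = -16 * (16384) = -262144
Delta mod 23 = 10

Delta = 10 (mod 23)


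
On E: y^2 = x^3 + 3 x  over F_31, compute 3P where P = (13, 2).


k = 3 = 11_2 (binary, LSB first: 11)
Double-and-add from P = (13, 2):
  bit 0 = 1: acc = O + (13, 2) = (13, 2)
  bit 1 = 1: acc = (13, 2) + (25, 18) = (12, 20)

3P = (12, 20)


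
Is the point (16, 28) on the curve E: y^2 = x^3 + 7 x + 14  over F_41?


Check whether y^2 = x^3 + 7 x + 14 (mod 41) for (x, y) = (16, 28).
LHS: y^2 = 28^2 mod 41 = 5
RHS: x^3 + 7 x + 14 = 16^3 + 7*16 + 14 mod 41 = 40
LHS != RHS

No, not on the curve


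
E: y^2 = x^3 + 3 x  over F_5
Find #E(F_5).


For each x in F_5, count y with y^2 = x^3 + 3 x + 0 mod 5:
  x = 0: RHS = 0, y in [0]  -> 1 point(s)
  x = 1: RHS = 4, y in [2, 3]  -> 2 point(s)
  x = 2: RHS = 4, y in [2, 3]  -> 2 point(s)
  x = 3: RHS = 1, y in [1, 4]  -> 2 point(s)
  x = 4: RHS = 1, y in [1, 4]  -> 2 point(s)
Affine points: 9. Add the point at infinity: total = 10.

#E(F_5) = 10


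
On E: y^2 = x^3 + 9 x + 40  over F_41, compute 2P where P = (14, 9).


Doubling: s = (3 x1^2 + a) / (2 y1)
s = (3*14^2 + 9) / (2*9) mod 41 = 40
x3 = s^2 - 2 x1 mod 41 = 40^2 - 2*14 = 14
y3 = s (x1 - x3) - y1 mod 41 = 40 * (14 - 14) - 9 = 32

2P = (14, 32)


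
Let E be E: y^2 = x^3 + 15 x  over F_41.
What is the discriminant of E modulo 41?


4 a^3 + 27 b^2 = 4*15^3 + 27*0^2 = 13500 + 0 = 13500
Delta = -16 * (13500) = -216000
Delta mod 41 = 29

Delta = 29 (mod 41)


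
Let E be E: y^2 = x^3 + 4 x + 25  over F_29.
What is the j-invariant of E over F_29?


Delta = -16(4 a^3 + 27 b^2) mod 29 = 12
-1728 * (4 a)^3 = -1728 * (4*4)^3 mod 29 = 26
j = 26 * 12^(-1) mod 29 = 7

j = 7 (mod 29)


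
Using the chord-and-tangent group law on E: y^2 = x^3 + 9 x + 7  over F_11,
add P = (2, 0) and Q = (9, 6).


P != Q, so use the chord formula.
s = (y2 - y1) / (x2 - x1) = (6) / (7) mod 11 = 4
x3 = s^2 - x1 - x2 mod 11 = 4^2 - 2 - 9 = 5
y3 = s (x1 - x3) - y1 mod 11 = 4 * (2 - 5) - 0 = 10

P + Q = (5, 10)


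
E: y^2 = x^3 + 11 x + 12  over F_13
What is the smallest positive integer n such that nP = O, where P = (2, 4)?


Compute successive multiples of P until we hit O:
  1P = (2, 4)
  2P = (0, 5)
  3P = (8, 12)
  4P = (12, 0)
  5P = (8, 1)
  6P = (0, 8)
  7P = (2, 9)
  8P = O

ord(P) = 8


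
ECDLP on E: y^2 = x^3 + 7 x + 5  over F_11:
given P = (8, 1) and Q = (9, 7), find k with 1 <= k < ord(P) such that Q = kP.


Enumerate multiples of P until we hit Q = (9, 7):
  1P = (8, 1)
  2P = (9, 4)
  3P = (3, 3)
  4P = (5, 0)
  5P = (3, 8)
  6P = (9, 7)
Match found at i = 6.

k = 6


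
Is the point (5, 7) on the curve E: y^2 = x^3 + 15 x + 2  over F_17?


Check whether y^2 = x^3 + 15 x + 2 (mod 17) for (x, y) = (5, 7).
LHS: y^2 = 7^2 mod 17 = 15
RHS: x^3 + 15 x + 2 = 5^3 + 15*5 + 2 mod 17 = 15
LHS = RHS

Yes, on the curve


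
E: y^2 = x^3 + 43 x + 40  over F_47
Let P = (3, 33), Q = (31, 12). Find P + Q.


P != Q, so use the chord formula.
s = (y2 - y1) / (x2 - x1) = (26) / (28) mod 47 = 11
x3 = s^2 - x1 - x2 mod 47 = 11^2 - 3 - 31 = 40
y3 = s (x1 - x3) - y1 mod 47 = 11 * (3 - 40) - 33 = 30

P + Q = (40, 30)


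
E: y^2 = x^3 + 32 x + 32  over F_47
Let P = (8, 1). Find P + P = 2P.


Doubling: s = (3 x1^2 + a) / (2 y1)
s = (3*8^2 + 32) / (2*1) mod 47 = 18
x3 = s^2 - 2 x1 mod 47 = 18^2 - 2*8 = 26
y3 = s (x1 - x3) - y1 mod 47 = 18 * (8 - 26) - 1 = 4

2P = (26, 4)


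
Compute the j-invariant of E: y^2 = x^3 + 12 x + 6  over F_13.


Delta = -16(4 a^3 + 27 b^2) mod 13 = 8
-1728 * (4 a)^3 = -1728 * (4*12)^3 mod 13 = 1
j = 1 * 8^(-1) mod 13 = 5

j = 5 (mod 13)


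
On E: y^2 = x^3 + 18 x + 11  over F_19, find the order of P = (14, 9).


Compute successive multiples of P until we hit O:
  1P = (14, 9)
  2P = (14, 10)
  3P = O

ord(P) = 3


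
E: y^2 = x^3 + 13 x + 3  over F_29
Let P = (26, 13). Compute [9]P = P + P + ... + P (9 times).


k = 9 = 1001_2 (binary, LSB first: 1001)
Double-and-add from P = (26, 13):
  bit 0 = 1: acc = O + (26, 13) = (26, 13)
  bit 1 = 0: acc unchanged = (26, 13)
  bit 2 = 0: acc unchanged = (26, 13)
  bit 3 = 1: acc = (26, 13) + (15, 8) = (22, 2)

9P = (22, 2)


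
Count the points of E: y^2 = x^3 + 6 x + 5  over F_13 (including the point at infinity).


For each x in F_13, count y with y^2 = x^3 + 6 x + 5 mod 13:
  x = 1: RHS = 12, y in [5, 8]  -> 2 point(s)
  x = 2: RHS = 12, y in [5, 8]  -> 2 point(s)
  x = 5: RHS = 4, y in [2, 11]  -> 2 point(s)
  x = 6: RHS = 10, y in [6, 7]  -> 2 point(s)
  x = 7: RHS = 0, y in [0]  -> 1 point(s)
  x = 10: RHS = 12, y in [5, 8]  -> 2 point(s)
Affine points: 11. Add the point at infinity: total = 12.

#E(F_13) = 12


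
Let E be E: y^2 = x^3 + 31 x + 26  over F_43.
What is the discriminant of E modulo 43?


4 a^3 + 27 b^2 = 4*31^3 + 27*26^2 = 119164 + 18252 = 137416
Delta = -16 * (137416) = -2198656
Delta mod 43 = 20

Delta = 20 (mod 43)


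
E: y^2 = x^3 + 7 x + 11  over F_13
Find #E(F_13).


For each x in F_13, count y with y^2 = x^3 + 7 x + 11 mod 13:
  x = 4: RHS = 12, y in [5, 8]  -> 2 point(s)
  x = 6: RHS = 9, y in [3, 10]  -> 2 point(s)
  x = 7: RHS = 0, y in [0]  -> 1 point(s)
  x = 9: RHS = 10, y in [6, 7]  -> 2 point(s)
  x = 12: RHS = 3, y in [4, 9]  -> 2 point(s)
Affine points: 9. Add the point at infinity: total = 10.

#E(F_13) = 10


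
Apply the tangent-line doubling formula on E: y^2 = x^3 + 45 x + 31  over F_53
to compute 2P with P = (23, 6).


Doubling: s = (3 x1^2 + a) / (2 y1)
s = (3*23^2 + 45) / (2*6) mod 53 = 30
x3 = s^2 - 2 x1 mod 53 = 30^2 - 2*23 = 6
y3 = s (x1 - x3) - y1 mod 53 = 30 * (23 - 6) - 6 = 27

2P = (6, 27)


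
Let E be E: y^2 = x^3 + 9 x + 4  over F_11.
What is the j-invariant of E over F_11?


Delta = -16(4 a^3 + 27 b^2) mod 11 = 2
-1728 * (4 a)^3 = -1728 * (4*9)^3 mod 11 = 6
j = 6 * 2^(-1) mod 11 = 3

j = 3 (mod 11)


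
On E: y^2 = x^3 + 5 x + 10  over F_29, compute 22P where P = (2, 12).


k = 22 = 10110_2 (binary, LSB first: 01101)
Double-and-add from P = (2, 12):
  bit 0 = 0: acc unchanged = O
  bit 1 = 1: acc = O + (18, 25) = (18, 25)
  bit 2 = 1: acc = (18, 25) + (21, 26) = (3, 9)
  bit 3 = 0: acc unchanged = (3, 9)
  bit 4 = 1: acc = (3, 9) + (11, 27) = (11, 2)

22P = (11, 2)


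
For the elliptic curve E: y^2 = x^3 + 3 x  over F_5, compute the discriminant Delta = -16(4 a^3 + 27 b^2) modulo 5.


4 a^3 + 27 b^2 = 4*3^3 + 27*0^2 = 108 + 0 = 108
Delta = -16 * (108) = -1728
Delta mod 5 = 2

Delta = 2 (mod 5)


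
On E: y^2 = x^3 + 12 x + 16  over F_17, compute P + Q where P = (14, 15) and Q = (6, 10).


P != Q, so use the chord formula.
s = (y2 - y1) / (x2 - x1) = (12) / (9) mod 17 = 7
x3 = s^2 - x1 - x2 mod 17 = 7^2 - 14 - 6 = 12
y3 = s (x1 - x3) - y1 mod 17 = 7 * (14 - 12) - 15 = 16

P + Q = (12, 16)


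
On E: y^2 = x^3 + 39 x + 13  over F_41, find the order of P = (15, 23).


Compute successive multiples of P until we hit O:
  1P = (15, 23)
  2P = (16, 31)
  3P = (33, 38)
  4P = (29, 20)
  5P = (37, 11)
  6P = (12, 35)
  7P = (30, 37)
  8P = (14, 8)
  ... (continuing to 37P)
  37P = O

ord(P) = 37


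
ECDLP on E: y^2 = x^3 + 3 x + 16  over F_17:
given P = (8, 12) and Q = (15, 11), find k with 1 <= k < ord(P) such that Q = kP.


Enumerate multiples of P until we hit Q = (15, 11):
  1P = (8, 12)
  2P = (3, 1)
  3P = (2, 8)
  4P = (15, 6)
  5P = (10, 14)
  6P = (0, 13)
  7P = (13, 12)
  8P = (13, 5)
  9P = (0, 4)
  10P = (10, 3)
  11P = (15, 11)
Match found at i = 11.

k = 11


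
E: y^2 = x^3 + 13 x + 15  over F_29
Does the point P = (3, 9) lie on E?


Check whether y^2 = x^3 + 13 x + 15 (mod 29) for (x, y) = (3, 9).
LHS: y^2 = 9^2 mod 29 = 23
RHS: x^3 + 13 x + 15 = 3^3 + 13*3 + 15 mod 29 = 23
LHS = RHS

Yes, on the curve


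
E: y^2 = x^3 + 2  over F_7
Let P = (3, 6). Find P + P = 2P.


Doubling: s = (3 x1^2 + a) / (2 y1)
s = (3*3^2 + 0) / (2*6) mod 7 = 4
x3 = s^2 - 2 x1 mod 7 = 4^2 - 2*3 = 3
y3 = s (x1 - x3) - y1 mod 7 = 4 * (3 - 3) - 6 = 1

2P = (3, 1)


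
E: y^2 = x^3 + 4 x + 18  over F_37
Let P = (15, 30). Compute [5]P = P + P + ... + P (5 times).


k = 5 = 101_2 (binary, LSB first: 101)
Double-and-add from P = (15, 30):
  bit 0 = 1: acc = O + (15, 30) = (15, 30)
  bit 1 = 0: acc unchanged = (15, 30)
  bit 2 = 1: acc = (15, 30) + (32, 13) = (28, 20)

5P = (28, 20)


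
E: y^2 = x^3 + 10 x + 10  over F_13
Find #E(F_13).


For each x in F_13, count y with y^2 = x^3 + 10 x + 10 mod 13:
  x = 0: RHS = 10, y in [6, 7]  -> 2 point(s)
  x = 2: RHS = 12, y in [5, 8]  -> 2 point(s)
  x = 4: RHS = 10, y in [6, 7]  -> 2 point(s)
  x = 5: RHS = 3, y in [4, 9]  -> 2 point(s)
  x = 6: RHS = 0, y in [0]  -> 1 point(s)
  x = 8: RHS = 4, y in [2, 11]  -> 2 point(s)
  x = 9: RHS = 10, y in [6, 7]  -> 2 point(s)
  x = 12: RHS = 12, y in [5, 8]  -> 2 point(s)
Affine points: 15. Add the point at infinity: total = 16.

#E(F_13) = 16


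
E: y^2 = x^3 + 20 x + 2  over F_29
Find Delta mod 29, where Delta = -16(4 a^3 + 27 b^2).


4 a^3 + 27 b^2 = 4*20^3 + 27*2^2 = 32000 + 108 = 32108
Delta = -16 * (32108) = -513728
Delta mod 29 = 7

Delta = 7 (mod 29)


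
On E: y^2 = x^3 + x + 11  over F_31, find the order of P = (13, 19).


Compute successive multiples of P until we hit O:
  1P = (13, 19)
  2P = (13, 12)
  3P = O

ord(P) = 3


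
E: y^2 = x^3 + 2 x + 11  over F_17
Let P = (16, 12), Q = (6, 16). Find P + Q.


P != Q, so use the chord formula.
s = (y2 - y1) / (x2 - x1) = (4) / (7) mod 17 = 3
x3 = s^2 - x1 - x2 mod 17 = 3^2 - 16 - 6 = 4
y3 = s (x1 - x3) - y1 mod 17 = 3 * (16 - 4) - 12 = 7

P + Q = (4, 7)


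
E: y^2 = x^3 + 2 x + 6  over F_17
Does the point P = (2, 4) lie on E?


Check whether y^2 = x^3 + 2 x + 6 (mod 17) for (x, y) = (2, 4).
LHS: y^2 = 4^2 mod 17 = 16
RHS: x^3 + 2 x + 6 = 2^3 + 2*2 + 6 mod 17 = 1
LHS != RHS

No, not on the curve


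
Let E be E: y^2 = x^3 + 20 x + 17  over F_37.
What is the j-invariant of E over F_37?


Delta = -16(4 a^3 + 27 b^2) mod 37 = 33
-1728 * (4 a)^3 = -1728 * (4*20)^3 mod 37 = 8
j = 8 * 33^(-1) mod 37 = 35

j = 35 (mod 37)


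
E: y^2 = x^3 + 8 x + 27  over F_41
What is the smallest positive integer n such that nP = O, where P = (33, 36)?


Compute successive multiples of P until we hit O:
  1P = (33, 36)
  2P = (6, 39)
  3P = (1, 6)
  4P = (9, 7)
  5P = (30, 24)
  6P = (35, 38)
  7P = (15, 23)
  8P = (2, 16)
  ... (continuing to 18P)
  18P = O

ord(P) = 18


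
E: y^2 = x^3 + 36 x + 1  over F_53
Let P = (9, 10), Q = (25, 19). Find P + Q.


P != Q, so use the chord formula.
s = (y2 - y1) / (x2 - x1) = (9) / (16) mod 53 = 37
x3 = s^2 - x1 - x2 mod 53 = 37^2 - 9 - 25 = 10
y3 = s (x1 - x3) - y1 mod 53 = 37 * (9 - 10) - 10 = 6

P + Q = (10, 6)


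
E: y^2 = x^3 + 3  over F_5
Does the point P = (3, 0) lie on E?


Check whether y^2 = x^3 + 0 x + 3 (mod 5) for (x, y) = (3, 0).
LHS: y^2 = 0^2 mod 5 = 0
RHS: x^3 + 0 x + 3 = 3^3 + 0*3 + 3 mod 5 = 0
LHS = RHS

Yes, on the curve


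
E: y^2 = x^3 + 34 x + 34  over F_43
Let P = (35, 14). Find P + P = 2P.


Doubling: s = (3 x1^2 + a) / (2 y1)
s = (3*35^2 + 34) / (2*14) mod 43 = 5
x3 = s^2 - 2 x1 mod 43 = 5^2 - 2*35 = 41
y3 = s (x1 - x3) - y1 mod 43 = 5 * (35 - 41) - 14 = 42

2P = (41, 42)


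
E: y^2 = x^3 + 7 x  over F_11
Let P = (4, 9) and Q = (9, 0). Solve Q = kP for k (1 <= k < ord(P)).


Enumerate multiples of P until we hit Q = (9, 0):
  1P = (4, 9)
  2P = (3, 2)
  3P = (9, 0)
Match found at i = 3.

k = 3


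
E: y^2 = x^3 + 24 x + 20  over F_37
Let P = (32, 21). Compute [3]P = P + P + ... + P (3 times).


k = 3 = 11_2 (binary, LSB first: 11)
Double-and-add from P = (32, 21):
  bit 0 = 1: acc = O + (32, 21) = (32, 21)
  bit 1 = 1: acc = (32, 21) + (35, 1) = (35, 36)

3P = (35, 36)


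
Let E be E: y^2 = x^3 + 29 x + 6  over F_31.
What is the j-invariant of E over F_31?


Delta = -16(4 a^3 + 27 b^2) mod 31 = 26
-1728 * (4 a)^3 = -1728 * (4*29)^3 mod 31 = 27
j = 27 * 26^(-1) mod 31 = 7

j = 7 (mod 31)


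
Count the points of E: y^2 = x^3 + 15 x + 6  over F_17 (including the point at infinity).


For each x in F_17, count y with y^2 = x^3 + 15 x + 6 mod 17:
  x = 5: RHS = 2, y in [6, 11]  -> 2 point(s)
  x = 8: RHS = 9, y in [3, 14]  -> 2 point(s)
  x = 10: RHS = 0, y in [0]  -> 1 point(s)
  x = 13: RHS = 1, y in [1, 16]  -> 2 point(s)
  x = 14: RHS = 2, y in [6, 11]  -> 2 point(s)
  x = 15: RHS = 2, y in [6, 11]  -> 2 point(s)
Affine points: 11. Add the point at infinity: total = 12.

#E(F_17) = 12


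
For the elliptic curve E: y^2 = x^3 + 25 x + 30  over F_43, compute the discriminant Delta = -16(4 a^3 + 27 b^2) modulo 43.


4 a^3 + 27 b^2 = 4*25^3 + 27*30^2 = 62500 + 24300 = 86800
Delta = -16 * (86800) = -1388800
Delta mod 43 = 14

Delta = 14 (mod 43)


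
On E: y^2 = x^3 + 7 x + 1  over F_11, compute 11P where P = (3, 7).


k = 11 = 1011_2 (binary, LSB first: 1101)
Double-and-add from P = (3, 7):
  bit 0 = 1: acc = O + (3, 7) = (3, 7)
  bit 1 = 1: acc = (3, 7) + (10, 9) = (1, 3)
  bit 2 = 0: acc unchanged = (1, 3)
  bit 3 = 1: acc = (1, 3) + (4, 4) = (0, 1)

11P = (0, 1)


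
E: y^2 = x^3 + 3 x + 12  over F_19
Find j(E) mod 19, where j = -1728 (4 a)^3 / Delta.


Delta = -16(4 a^3 + 27 b^2) mod 19 = 18
-1728 * (4 a)^3 = -1728 * (4*3)^3 mod 19 = 18
j = 18 * 18^(-1) mod 19 = 1

j = 1 (mod 19)


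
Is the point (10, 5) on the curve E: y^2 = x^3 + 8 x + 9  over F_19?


Check whether y^2 = x^3 + 8 x + 9 (mod 19) for (x, y) = (10, 5).
LHS: y^2 = 5^2 mod 19 = 6
RHS: x^3 + 8 x + 9 = 10^3 + 8*10 + 9 mod 19 = 6
LHS = RHS

Yes, on the curve


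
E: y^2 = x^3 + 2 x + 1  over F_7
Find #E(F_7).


For each x in F_7, count y with y^2 = x^3 + 2 x + 1 mod 7:
  x = 0: RHS = 1, y in [1, 6]  -> 2 point(s)
  x = 1: RHS = 4, y in [2, 5]  -> 2 point(s)
Affine points: 4. Add the point at infinity: total = 5.

#E(F_7) = 5


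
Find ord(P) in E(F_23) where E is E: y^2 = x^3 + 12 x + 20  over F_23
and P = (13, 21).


Compute successive multiples of P until we hit O:
  1P = (13, 21)
  2P = (9, 12)
  3P = (19, 0)
  4P = (9, 11)
  5P = (13, 2)
  6P = O

ord(P) = 6


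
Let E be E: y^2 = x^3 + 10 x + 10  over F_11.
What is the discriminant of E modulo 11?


4 a^3 + 27 b^2 = 4*10^3 + 27*10^2 = 4000 + 2700 = 6700
Delta = -16 * (6700) = -107200
Delta mod 11 = 6

Delta = 6 (mod 11)


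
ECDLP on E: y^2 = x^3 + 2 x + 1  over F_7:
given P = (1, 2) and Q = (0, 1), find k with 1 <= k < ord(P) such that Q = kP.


Enumerate multiples of P until we hit Q = (0, 1):
  1P = (1, 2)
  2P = (0, 1)
Match found at i = 2.

k = 2


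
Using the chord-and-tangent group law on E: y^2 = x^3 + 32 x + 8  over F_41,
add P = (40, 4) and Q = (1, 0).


P != Q, so use the chord formula.
s = (y2 - y1) / (x2 - x1) = (37) / (2) mod 41 = 39
x3 = s^2 - x1 - x2 mod 41 = 39^2 - 40 - 1 = 4
y3 = s (x1 - x3) - y1 mod 41 = 39 * (40 - 4) - 4 = 6

P + Q = (4, 6)


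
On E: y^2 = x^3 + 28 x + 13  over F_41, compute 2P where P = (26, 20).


Doubling: s = (3 x1^2 + a) / (2 y1)
s = (3*26^2 + 28) / (2*20) mod 41 = 35
x3 = s^2 - 2 x1 mod 41 = 35^2 - 2*26 = 25
y3 = s (x1 - x3) - y1 mod 41 = 35 * (26 - 25) - 20 = 15

2P = (25, 15)


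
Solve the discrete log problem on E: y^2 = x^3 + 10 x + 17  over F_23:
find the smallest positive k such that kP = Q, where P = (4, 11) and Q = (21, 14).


Enumerate multiples of P until we hit Q = (21, 14):
  1P = (4, 11)
  2P = (21, 9)
  3P = (16, 8)
  4P = (16, 15)
  5P = (21, 14)
Match found at i = 5.

k = 5


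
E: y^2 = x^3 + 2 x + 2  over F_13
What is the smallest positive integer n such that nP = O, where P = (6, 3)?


Compute successive multiples of P until we hit O:
  1P = (6, 3)
  2P = (2, 1)
  3P = (2, 12)
  4P = (6, 10)
  5P = O

ord(P) = 5


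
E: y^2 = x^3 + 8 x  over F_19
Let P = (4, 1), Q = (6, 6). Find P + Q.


P != Q, so use the chord formula.
s = (y2 - y1) / (x2 - x1) = (5) / (2) mod 19 = 12
x3 = s^2 - x1 - x2 mod 19 = 12^2 - 4 - 6 = 1
y3 = s (x1 - x3) - y1 mod 19 = 12 * (4 - 1) - 1 = 16

P + Q = (1, 16)


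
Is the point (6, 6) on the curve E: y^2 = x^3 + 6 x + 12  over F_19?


Check whether y^2 = x^3 + 6 x + 12 (mod 19) for (x, y) = (6, 6).
LHS: y^2 = 6^2 mod 19 = 17
RHS: x^3 + 6 x + 12 = 6^3 + 6*6 + 12 mod 19 = 17
LHS = RHS

Yes, on the curve


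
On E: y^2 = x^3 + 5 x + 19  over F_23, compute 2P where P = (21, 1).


Doubling: s = (3 x1^2 + a) / (2 y1)
s = (3*21^2 + 5) / (2*1) mod 23 = 20
x3 = s^2 - 2 x1 mod 23 = 20^2 - 2*21 = 13
y3 = s (x1 - x3) - y1 mod 23 = 20 * (21 - 13) - 1 = 21

2P = (13, 21)


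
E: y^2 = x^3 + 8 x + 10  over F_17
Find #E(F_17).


For each x in F_17, count y with y^2 = x^3 + 8 x + 10 mod 17:
  x = 1: RHS = 2, y in [6, 11]  -> 2 point(s)
  x = 2: RHS = 0, y in [0]  -> 1 point(s)
  x = 4: RHS = 4, y in [2, 15]  -> 2 point(s)
  x = 6: RHS = 2, y in [6, 11]  -> 2 point(s)
  x = 7: RHS = 1, y in [1, 16]  -> 2 point(s)
  x = 8: RHS = 8, y in [5, 12]  -> 2 point(s)
  x = 10: RHS = 2, y in [6, 11]  -> 2 point(s)
  x = 11: RHS = 1, y in [1, 16]  -> 2 point(s)
  x = 12: RHS = 15, y in [7, 10]  -> 2 point(s)
  x = 13: RHS = 16, y in [4, 13]  -> 2 point(s)
  x = 16: RHS = 1, y in [1, 16]  -> 2 point(s)
Affine points: 21. Add the point at infinity: total = 22.

#E(F_17) = 22


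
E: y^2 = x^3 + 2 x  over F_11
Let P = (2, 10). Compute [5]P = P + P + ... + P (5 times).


k = 5 = 101_2 (binary, LSB first: 101)
Double-and-add from P = (2, 10):
  bit 0 = 1: acc = O + (2, 10) = (2, 10)
  bit 1 = 0: acc unchanged = (2, 10)
  bit 2 = 1: acc = (2, 10) + (1, 6) = (2, 1)

5P = (2, 1)


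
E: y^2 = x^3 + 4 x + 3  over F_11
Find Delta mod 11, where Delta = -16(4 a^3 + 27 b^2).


4 a^3 + 27 b^2 = 4*4^3 + 27*3^2 = 256 + 243 = 499
Delta = -16 * (499) = -7984
Delta mod 11 = 2

Delta = 2 (mod 11)


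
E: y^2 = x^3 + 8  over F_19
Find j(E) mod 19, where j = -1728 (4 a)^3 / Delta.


Delta = -16(4 a^3 + 27 b^2) mod 19 = 16
-1728 * (4 a)^3 = -1728 * (4*0)^3 mod 19 = 0
j = 0 * 16^(-1) mod 19 = 0

j = 0 (mod 19)


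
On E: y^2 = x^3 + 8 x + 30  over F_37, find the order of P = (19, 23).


Compute successive multiples of P until we hit O:
  1P = (19, 23)
  2P = (3, 9)
  3P = (36, 13)
  4P = (10, 0)
  5P = (36, 24)
  6P = (3, 28)
  7P = (19, 14)
  8P = O

ord(P) = 8


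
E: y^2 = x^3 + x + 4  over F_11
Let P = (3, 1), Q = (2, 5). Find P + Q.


P != Q, so use the chord formula.
s = (y2 - y1) / (x2 - x1) = (4) / (10) mod 11 = 7
x3 = s^2 - x1 - x2 mod 11 = 7^2 - 3 - 2 = 0
y3 = s (x1 - x3) - y1 mod 11 = 7 * (3 - 0) - 1 = 9

P + Q = (0, 9)


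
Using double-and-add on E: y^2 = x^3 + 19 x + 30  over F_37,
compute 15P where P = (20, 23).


k = 15 = 1111_2 (binary, LSB first: 1111)
Double-and-add from P = (20, 23):
  bit 0 = 1: acc = O + (20, 23) = (20, 23)
  bit 1 = 1: acc = (20, 23) + (24, 19) = (31, 25)
  bit 2 = 1: acc = (31, 25) + (16, 8) = (0, 20)
  bit 3 = 1: acc = (0, 20) + (21, 12) = (7, 32)

15P = (7, 32)
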